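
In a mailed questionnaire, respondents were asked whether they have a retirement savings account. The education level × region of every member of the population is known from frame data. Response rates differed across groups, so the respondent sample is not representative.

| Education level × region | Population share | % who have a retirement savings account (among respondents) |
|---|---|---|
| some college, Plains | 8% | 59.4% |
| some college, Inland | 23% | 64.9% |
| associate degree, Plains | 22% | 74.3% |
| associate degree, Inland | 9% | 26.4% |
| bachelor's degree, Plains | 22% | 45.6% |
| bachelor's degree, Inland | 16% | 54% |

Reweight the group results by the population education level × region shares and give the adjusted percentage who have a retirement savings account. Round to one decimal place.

57.1%

Post-stratification weights by population share, not respondent share:
  some college, Plains: 0.08 × 59.4 = 4.752
  some college, Inland: 0.23 × 64.9 = 14.927
  associate degree, Plains: 0.22 × 74.3 = 16.346
  associate degree, Inland: 0.09 × 26.4 = 2.376
  bachelor's degree, Plains: 0.22 × 45.6 = 10.032
  bachelor's degree, Inland: 0.16 × 54 = 8.64
Post-stratified estimate = 57.073 → 57.1%.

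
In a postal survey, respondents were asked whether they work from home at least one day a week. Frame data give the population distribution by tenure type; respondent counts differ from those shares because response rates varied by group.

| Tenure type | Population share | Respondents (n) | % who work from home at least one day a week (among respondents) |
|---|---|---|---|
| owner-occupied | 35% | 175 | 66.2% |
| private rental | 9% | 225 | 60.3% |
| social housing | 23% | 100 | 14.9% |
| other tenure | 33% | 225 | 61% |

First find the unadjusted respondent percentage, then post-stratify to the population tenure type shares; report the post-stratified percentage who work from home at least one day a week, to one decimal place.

52.2%

Naive respondent-only estimate (weights = respondent counts):
  (175/725)×66.2 + (225/725)×60.3 + (100/725)×14.9 + (225/725)×61 = 55.6793%
Reweighting by population tenure type shares:
  0.35×66.2 + 0.09×60.3 + 0.23×14.9 + 0.33×61 = 52.154%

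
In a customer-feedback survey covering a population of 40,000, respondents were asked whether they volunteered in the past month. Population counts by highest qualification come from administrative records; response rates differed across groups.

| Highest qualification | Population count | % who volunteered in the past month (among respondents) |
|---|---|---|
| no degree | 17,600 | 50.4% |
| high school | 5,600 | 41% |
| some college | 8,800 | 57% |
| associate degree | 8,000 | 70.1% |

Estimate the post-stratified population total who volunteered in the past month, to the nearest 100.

21,800

Estimated count per cell = population count × respondent percentage:
  no degree: 17,600 × 50.4% = 8870.4
  high school: 5,600 × 41% = 2296
  some college: 8,800 × 57% = 5016
  associate degree: 8,000 × 70.1% = 5608
Estimated total = 21790.4 → 21,800.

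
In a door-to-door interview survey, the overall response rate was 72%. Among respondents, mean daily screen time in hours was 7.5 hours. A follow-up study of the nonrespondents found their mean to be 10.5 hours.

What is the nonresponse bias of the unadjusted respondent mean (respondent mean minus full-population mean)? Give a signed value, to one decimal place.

Nonresponse fraction = 1 − 0.72 = 0.28.
Bias = (nonresponse fraction) × (respondent mean − nonrespondent mean)
     = 0.28 × (7.5 − 10.5) = 0.28 × -3 = -0.84.

-0.8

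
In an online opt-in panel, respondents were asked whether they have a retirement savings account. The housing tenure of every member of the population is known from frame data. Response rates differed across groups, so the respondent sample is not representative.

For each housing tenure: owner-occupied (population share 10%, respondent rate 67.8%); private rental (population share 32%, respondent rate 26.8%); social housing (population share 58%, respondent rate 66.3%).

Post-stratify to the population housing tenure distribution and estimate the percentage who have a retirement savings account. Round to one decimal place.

53.8%

Each cell contributes population-share × respondent value:
  owner-occupied: 0.1 × 67.8 = 6.78
  private rental: 0.32 × 26.8 = 8.576
  social housing: 0.58 × 66.3 = 38.454
Post-stratified estimate = 53.81 → 53.8%.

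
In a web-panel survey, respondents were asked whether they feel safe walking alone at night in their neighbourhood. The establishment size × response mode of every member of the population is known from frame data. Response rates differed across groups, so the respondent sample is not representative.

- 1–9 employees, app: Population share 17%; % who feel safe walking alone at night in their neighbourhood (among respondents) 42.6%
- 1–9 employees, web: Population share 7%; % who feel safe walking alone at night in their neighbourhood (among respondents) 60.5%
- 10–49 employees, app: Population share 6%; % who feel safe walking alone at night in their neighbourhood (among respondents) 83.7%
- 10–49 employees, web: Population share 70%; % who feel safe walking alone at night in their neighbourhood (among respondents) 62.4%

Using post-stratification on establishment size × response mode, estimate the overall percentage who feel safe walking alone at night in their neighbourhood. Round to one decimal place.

Weight each group's respondent value by its population share:
  1–9 employees, app: 0.17 × 42.6 = 7.242
  1–9 employees, web: 0.07 × 60.5 = 4.235
  10–49 employees, app: 0.06 × 83.7 = 5.022
  10–49 employees, web: 0.7 × 62.4 = 43.68
Post-stratified estimate = 60.179 → 60.2%.

60.2%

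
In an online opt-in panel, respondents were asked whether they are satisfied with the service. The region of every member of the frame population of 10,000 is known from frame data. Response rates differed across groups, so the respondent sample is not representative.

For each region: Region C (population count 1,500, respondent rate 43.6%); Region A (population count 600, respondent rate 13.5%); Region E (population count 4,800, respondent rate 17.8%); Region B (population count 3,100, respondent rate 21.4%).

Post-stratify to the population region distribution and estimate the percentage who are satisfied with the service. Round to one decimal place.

Weight each group's respondent value by its population share:
  Region C: (1,500/10,000) × 43.6 = 6.54
  Region A: (600/10,000) × 13.5 = 0.81
  Region E: (4,800/10,000) × 17.8 = 8.544
  Region B: (3,100/10,000) × 21.4 = 6.634
Post-stratified estimate = 22.528 → 22.5%.

22.5%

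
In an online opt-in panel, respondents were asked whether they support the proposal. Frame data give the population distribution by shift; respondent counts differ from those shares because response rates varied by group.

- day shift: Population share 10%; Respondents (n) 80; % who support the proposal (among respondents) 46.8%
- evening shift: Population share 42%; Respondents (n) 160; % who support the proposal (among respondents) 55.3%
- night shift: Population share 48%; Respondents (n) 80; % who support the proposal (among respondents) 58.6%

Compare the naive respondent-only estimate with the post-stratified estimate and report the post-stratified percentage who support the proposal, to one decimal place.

56.0%

Without adjustment, the pooled respondent share is:
  (80/320)×46.8 + (160/320)×55.3 + (80/320)×58.6 = 54%
Reweighting by population shift shares:
  0.1×46.8 + 0.42×55.3 + 0.48×58.6 = 56.034%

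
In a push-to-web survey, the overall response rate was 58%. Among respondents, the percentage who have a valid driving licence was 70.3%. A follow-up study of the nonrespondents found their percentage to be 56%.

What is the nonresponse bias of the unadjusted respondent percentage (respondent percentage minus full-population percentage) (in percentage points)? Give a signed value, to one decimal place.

+6.0 percentage points

Nonresponse fraction = 1 − 0.58 = 0.42.
Bias = (nonresponse fraction) × (respondent percentage − nonrespondent percentage)
     = 0.42 × (70.3 − 56) = 0.42 × 14.3 = 6.006.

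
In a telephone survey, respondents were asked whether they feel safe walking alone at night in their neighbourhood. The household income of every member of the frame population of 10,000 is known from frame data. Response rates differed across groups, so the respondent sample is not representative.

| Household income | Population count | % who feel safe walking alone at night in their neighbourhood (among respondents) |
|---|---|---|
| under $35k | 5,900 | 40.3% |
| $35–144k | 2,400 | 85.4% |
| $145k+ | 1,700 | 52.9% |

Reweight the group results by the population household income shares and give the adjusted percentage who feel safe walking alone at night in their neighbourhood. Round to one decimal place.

53.3%

Reweight to the known household income distribution:
  under $35k: (5,900/10,000) × 40.3 = 23.777
  $35–144k: (2,400/10,000) × 85.4 = 20.496
  $145k+: (1,700/10,000) × 52.9 = 8.993
Post-stratified estimate = 53.266 → 53.3%.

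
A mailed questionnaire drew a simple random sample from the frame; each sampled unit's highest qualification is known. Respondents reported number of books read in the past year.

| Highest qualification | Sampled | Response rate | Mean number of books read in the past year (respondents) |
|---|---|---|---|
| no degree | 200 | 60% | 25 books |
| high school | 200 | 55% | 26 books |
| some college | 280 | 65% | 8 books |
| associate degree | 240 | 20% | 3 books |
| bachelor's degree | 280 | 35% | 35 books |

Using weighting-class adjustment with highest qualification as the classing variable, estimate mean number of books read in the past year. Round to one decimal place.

19.1

Inverse-response-rate weighting restores each class to its sampled count, so class totals weight by n_sampled:
  no degree: 200 × 25 = 5000
  high school: 200 × 26 = 5200
  some college: 280 × 8 = 2240
  associate degree: 240 × 3 = 720
  bachelor's degree: 280 × 35 = 9800
Adjusted estimate = 22,960 / 1,200 = 19.1333 → 19.1.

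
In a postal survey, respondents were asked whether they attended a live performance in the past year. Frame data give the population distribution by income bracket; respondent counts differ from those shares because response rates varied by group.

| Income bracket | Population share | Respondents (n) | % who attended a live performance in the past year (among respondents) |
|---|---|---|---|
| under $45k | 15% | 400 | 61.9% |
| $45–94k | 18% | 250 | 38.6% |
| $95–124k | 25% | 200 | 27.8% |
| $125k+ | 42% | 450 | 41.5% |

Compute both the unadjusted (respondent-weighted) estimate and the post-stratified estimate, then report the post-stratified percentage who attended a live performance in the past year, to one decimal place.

40.6%

Naive respondent-only estimate (weights = respondent counts):
  (400/1300)×61.9 + (250/1300)×38.6 + (200/1300)×27.8 + (450/1300)×41.5 = 45.1115%
Post-stratified estimate weights by population shares:
  0.15×61.9 + 0.18×38.6 + 0.25×27.8 + 0.42×41.5 = 40.613%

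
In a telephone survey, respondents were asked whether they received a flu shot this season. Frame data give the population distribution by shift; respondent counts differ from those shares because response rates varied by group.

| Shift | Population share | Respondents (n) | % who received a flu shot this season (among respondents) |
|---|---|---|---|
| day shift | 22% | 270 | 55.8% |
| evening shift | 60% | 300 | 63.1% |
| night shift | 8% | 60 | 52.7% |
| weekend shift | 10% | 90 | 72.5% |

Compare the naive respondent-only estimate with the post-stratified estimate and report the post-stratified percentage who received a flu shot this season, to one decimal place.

Unadjusted (pooled respondent) estimate weights by respondent counts:
  (270/720)×55.8 + (300/720)×63.1 + (60/720)×52.7 + (90/720)×72.5 = 60.6708%
Post-stratified estimate weights by population shares:
  0.22×55.8 + 0.6×63.1 + 0.08×52.7 + 0.1×72.5 = 61.602%

61.6%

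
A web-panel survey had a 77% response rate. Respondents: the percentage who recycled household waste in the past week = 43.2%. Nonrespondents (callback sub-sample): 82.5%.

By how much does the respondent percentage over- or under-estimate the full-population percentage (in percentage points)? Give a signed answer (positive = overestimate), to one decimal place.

-9.0 percentage points

Nonresponse fraction = 1 − 0.77 = 0.23.
Bias = (nonresponse fraction) × (respondent percentage − nonrespondent percentage)
     = 0.23 × (43.2 − 82.5) = 0.23 × -39.3 = -9.039.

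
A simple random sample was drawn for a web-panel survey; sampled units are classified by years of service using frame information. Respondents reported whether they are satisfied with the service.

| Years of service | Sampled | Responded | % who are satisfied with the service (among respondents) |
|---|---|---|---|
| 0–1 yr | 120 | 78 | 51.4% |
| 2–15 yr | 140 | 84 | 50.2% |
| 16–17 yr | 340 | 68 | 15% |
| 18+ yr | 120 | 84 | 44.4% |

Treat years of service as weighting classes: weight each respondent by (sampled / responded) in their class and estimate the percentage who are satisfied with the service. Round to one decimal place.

Response rates by class: 0–1 yr 78/120 = 65%, 2–15 yr 84/140 = 60%, 16–17 yr 68/340 = 20%, 18+ yr 84/120 = 70%.
Each respondent's weight = sampled/responded in their class; summing within a class gives n_sampled, so:
  0–1 yr: 120 × 51.4 = 6168
  2–15 yr: 140 × 50.2 = 7028
  16–17 yr: 340 × 15 = 5100
  18+ yr: 120 × 44.4 = 5328
Adjusted estimate = 23,624 / 720 = 32.8111 → 32.8%.

32.8%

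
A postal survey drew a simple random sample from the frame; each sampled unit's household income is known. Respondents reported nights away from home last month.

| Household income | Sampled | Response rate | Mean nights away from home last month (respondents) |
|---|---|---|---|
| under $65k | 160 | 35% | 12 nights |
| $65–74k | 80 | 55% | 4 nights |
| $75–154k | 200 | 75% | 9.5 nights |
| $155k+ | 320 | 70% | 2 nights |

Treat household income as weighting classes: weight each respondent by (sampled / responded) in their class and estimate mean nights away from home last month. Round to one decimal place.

With weight = n_sampled/n_responded per class, the weighted class total is n_sampled:
  under $65k: 160 × 12 = 1920
  $65–74k: 80 × 4 = 320
  $75–154k: 200 × 9.5 = 1900
  $155k+: 320 × 2 = 640
Adjusted estimate = 4780 / 760 = 6.28947 → 6.3.

6.3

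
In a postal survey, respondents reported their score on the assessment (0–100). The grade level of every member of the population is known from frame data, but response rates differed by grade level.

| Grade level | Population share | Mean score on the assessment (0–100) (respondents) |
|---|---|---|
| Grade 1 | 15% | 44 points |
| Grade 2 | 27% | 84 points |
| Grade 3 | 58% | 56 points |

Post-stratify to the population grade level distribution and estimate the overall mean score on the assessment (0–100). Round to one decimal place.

61.8

Post-stratification weights by population share, not respondent share:
  Grade 1: 0.15 × 44 = 6.6
  Grade 2: 0.27 × 84 = 22.68
  Grade 3: 0.58 × 56 = 32.48
Post-stratified estimate = 61.76 → 61.8.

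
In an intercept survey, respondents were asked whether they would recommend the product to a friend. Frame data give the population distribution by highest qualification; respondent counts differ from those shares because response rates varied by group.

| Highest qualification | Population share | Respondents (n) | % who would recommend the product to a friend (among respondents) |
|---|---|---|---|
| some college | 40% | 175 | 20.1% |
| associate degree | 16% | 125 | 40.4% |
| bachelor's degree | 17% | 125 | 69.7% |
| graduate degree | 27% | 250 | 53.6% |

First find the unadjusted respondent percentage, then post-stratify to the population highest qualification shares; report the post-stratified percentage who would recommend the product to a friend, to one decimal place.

Unadjusted (pooled respondent) estimate weights by respondent counts:
  (175/675)×20.1 + (125/675)×40.4 + (125/675)×69.7 + (250/675)×53.6 = 45.4519%
Reweighting by population highest qualification shares:
  0.4×20.1 + 0.16×40.4 + 0.17×69.7 + 0.27×53.6 = 40.825%

40.8%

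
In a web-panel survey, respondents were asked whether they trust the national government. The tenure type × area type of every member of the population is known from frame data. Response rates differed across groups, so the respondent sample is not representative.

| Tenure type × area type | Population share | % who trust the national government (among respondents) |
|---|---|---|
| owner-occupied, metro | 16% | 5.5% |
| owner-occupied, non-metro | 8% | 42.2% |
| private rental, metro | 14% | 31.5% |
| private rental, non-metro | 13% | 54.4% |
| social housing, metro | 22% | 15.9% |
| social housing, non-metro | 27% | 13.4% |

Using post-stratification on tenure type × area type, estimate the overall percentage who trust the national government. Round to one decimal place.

22.9%

Each cell contributes population-share × respondent value:
  owner-occupied, metro: 0.16 × 5.5 = 0.88
  owner-occupied, non-metro: 0.08 × 42.2 = 3.376
  private rental, metro: 0.14 × 31.5 = 4.41
  private rental, non-metro: 0.13 × 54.4 = 7.072
  social housing, metro: 0.22 × 15.9 = 3.498
  social housing, non-metro: 0.27 × 13.4 = 3.618
Post-stratified estimate = 22.854 → 22.9%.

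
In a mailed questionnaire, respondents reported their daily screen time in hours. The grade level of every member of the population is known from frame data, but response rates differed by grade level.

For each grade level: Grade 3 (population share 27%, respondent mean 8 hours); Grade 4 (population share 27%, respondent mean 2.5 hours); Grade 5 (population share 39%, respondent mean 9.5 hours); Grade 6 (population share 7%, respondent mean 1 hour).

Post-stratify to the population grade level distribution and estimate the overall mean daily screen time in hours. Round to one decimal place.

6.6

Weight each group's respondent value by its population share:
  Grade 3: 0.27 × 8 = 2.16
  Grade 4: 0.27 × 2.5 = 0.675
  Grade 5: 0.39 × 9.5 = 3.705
  Grade 6: 0.07 × 1 = 0.07
Post-stratified estimate = 6.61 → 6.6.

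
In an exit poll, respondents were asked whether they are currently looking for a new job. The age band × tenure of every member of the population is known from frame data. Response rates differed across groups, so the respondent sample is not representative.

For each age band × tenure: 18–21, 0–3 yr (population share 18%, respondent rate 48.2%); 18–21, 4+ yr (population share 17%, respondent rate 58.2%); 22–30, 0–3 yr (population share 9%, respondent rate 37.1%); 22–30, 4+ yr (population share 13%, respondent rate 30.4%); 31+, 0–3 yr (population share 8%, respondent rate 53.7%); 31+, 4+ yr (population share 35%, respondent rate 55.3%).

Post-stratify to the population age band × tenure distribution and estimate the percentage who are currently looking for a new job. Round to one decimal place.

Weight each group's respondent value by its population share:
  18–21, 0–3 yr: 0.18 × 48.2 = 8.676
  18–21, 4+ yr: 0.17 × 58.2 = 9.894
  22–30, 0–3 yr: 0.09 × 37.1 = 3.339
  22–30, 4+ yr: 0.13 × 30.4 = 3.952
  31+, 0–3 yr: 0.08 × 53.7 = 4.296
  31+, 4+ yr: 0.35 × 55.3 = 19.355
Post-stratified estimate = 49.512 → 49.5%.

49.5%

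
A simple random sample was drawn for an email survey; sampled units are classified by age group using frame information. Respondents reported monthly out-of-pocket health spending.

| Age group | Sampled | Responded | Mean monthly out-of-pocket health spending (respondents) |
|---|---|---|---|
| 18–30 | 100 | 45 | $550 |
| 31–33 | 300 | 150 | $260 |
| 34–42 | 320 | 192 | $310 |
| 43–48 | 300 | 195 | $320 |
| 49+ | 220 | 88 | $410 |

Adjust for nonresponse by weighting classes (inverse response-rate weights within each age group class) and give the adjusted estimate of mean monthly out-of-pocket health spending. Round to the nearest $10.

$340

Class response rates: 18–30 45/100 = 45%, 31–33 150/300 = 50%, 34–42 192/320 = 60%, 43–48 195/300 = 65%, 49+ 88/220 = 40%.
With weight = n_sampled/n_responded per class, the weighted class total is n_sampled:
  18–30: 100 × 550 = 55,000
  31–33: 300 × 260 = 78,000
  34–42: 320 × 310 = 99,200
  43–48: 300 × 320 = 96,000
  49+: 220 × 410 = 90,200
Adjusted estimate = 418,400 / 1,240 = 337.419 → $340.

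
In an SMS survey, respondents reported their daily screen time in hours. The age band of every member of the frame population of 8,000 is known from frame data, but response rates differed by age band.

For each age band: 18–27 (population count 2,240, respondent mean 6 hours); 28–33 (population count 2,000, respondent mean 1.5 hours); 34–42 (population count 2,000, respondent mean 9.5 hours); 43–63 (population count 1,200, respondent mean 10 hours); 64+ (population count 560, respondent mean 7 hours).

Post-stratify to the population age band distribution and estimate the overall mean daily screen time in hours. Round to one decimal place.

6.4

Post-stratification weights by population share, not respondent share:
  18–27: (2,240/8,000) × 6 = 1.68
  28–33: (2,000/8,000) × 1.5 = 0.375
  34–42: (2,000/8,000) × 9.5 = 2.375
  43–63: (1,200/8,000) × 10 = 1.5
  64+: (560/8,000) × 7 = 0.49
Post-stratified estimate = 6.42 → 6.4.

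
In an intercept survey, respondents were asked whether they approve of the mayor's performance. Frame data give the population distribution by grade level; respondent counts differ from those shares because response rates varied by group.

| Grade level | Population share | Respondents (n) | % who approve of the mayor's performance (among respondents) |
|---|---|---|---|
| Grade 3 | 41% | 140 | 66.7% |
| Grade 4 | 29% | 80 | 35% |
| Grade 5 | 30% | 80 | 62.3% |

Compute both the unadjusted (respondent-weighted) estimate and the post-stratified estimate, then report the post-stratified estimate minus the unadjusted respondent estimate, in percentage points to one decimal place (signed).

-0.9 percentage points

Unadjusted (pooled respondent) estimate weights by respondent counts:
  (140/300)×66.7 + (80/300)×35 + (80/300)×62.3 = 57.0733%
Reweighting by population grade level shares:
  0.41×66.7 + 0.29×35 + 0.3×62.3 = 56.187%
Difference = 56.187 − 57.0733 = -0.8863 pp.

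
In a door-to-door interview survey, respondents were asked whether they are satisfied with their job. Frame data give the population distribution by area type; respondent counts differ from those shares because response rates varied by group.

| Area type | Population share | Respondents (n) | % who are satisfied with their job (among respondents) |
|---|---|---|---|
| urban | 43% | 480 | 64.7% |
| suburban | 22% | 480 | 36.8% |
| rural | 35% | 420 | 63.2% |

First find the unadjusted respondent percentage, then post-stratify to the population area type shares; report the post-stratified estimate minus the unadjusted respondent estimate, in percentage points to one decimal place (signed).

+3.5 percentage points

Without adjustment, the pooled respondent share is:
  (480/1380)×64.7 + (480/1380)×36.8 + (420/1380)×63.2 = 54.5391%
Post-stratified estimate weights by population shares:
  0.43×64.7 + 0.22×36.8 + 0.35×63.2 = 58.037%
Difference = 58.037 − 54.5391 = 3.4979 pp.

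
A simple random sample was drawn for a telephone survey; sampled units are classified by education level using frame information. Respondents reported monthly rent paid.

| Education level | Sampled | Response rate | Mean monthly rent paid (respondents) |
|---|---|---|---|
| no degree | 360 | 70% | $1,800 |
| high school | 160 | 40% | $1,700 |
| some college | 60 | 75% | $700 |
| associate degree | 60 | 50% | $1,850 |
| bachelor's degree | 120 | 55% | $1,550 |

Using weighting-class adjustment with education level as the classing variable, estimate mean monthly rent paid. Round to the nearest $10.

Inverse-response-rate weighting restores each class to its sampled count, so class totals weight by n_sampled:
  no degree: 360 × 1800 = 648,000
  high school: 160 × 1700 = 272,000
  some college: 60 × 700 = 42,000
  associate degree: 60 × 1850 = 111,000
  bachelor's degree: 120 × 1550 = 186,000
Adjusted estimate = 1,259,000 / 760 = 1656.58 → $1,660.

$1,660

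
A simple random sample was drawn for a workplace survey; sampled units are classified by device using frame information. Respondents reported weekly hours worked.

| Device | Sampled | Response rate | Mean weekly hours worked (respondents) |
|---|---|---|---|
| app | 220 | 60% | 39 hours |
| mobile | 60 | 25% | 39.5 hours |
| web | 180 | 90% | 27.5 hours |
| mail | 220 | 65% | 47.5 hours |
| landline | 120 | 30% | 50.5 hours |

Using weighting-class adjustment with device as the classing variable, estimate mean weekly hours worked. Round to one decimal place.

Inverse-response-rate weighting restores each class to its sampled count, so class totals weight by n_sampled:
  app: 220 × 39 = 8580
  mobile: 60 × 39.5 = 2370
  web: 180 × 27.5 = 4950
  mail: 220 × 47.5 = 10,450
  landline: 120 × 50.5 = 6060
Adjusted estimate = 32,410 / 800 = 40.5125 → 40.5.

40.5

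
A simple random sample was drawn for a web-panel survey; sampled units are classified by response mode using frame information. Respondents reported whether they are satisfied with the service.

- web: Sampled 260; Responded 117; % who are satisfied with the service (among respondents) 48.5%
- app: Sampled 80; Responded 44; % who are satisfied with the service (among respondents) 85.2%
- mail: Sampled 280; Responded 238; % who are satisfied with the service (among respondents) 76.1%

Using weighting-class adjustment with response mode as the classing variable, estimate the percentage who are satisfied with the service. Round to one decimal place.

65.7%

Response rates by class: web 117/260 = 45%, app 44/80 = 55%, mail 238/280 = 85%.
Weighting each respondent by the inverse class response rate inflates each class back to its sampled size, so the class weight is n_sampled:
  web: 260 × 48.5 = 12,610
  app: 80 × 85.2 = 6816
  mail: 280 × 76.1 = 21,308
Adjusted estimate = 40,734 / 620 = 65.7 → 65.7%.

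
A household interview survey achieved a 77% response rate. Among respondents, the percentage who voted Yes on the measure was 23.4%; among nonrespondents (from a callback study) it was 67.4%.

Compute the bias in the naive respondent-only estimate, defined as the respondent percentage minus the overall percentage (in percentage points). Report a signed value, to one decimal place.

-10.1 percentage points

Nonresponse fraction = 1 − 0.77 = 0.23.
Bias = (nonresponse fraction) × (respondent percentage − nonrespondent percentage)
     = 0.23 × (23.4 − 67.4) = 0.23 × -44 = -10.12.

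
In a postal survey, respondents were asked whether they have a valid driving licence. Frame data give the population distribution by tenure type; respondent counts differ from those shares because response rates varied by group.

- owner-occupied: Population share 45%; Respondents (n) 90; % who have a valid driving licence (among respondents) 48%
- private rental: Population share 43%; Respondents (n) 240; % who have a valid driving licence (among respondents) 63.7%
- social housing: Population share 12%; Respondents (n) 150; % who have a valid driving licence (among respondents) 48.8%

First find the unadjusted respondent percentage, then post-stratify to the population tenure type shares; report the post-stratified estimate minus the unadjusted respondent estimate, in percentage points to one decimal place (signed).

-1.3 percentage points

Naive respondent-only estimate (weights = respondent counts):
  (90/480)×48 + (240/480)×63.7 + (150/480)×48.8 = 56.1%
Reweighting by population tenure type shares:
  0.45×48 + 0.43×63.7 + 0.12×48.8 = 54.847%
Difference = 54.847 − 56.1 = -1.253 pp.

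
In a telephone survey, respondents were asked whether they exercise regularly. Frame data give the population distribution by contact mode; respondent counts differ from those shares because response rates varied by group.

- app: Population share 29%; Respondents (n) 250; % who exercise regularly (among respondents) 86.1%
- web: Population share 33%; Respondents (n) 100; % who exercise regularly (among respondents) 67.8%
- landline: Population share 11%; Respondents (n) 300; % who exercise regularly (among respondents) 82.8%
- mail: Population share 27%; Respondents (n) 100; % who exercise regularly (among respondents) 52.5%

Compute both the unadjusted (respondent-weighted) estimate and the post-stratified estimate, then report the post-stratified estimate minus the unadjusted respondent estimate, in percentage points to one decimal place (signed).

-7.2 percentage points

Unadjusted (pooled respondent) estimate weights by respondent counts:
  (250/750)×86.1 + (100/750)×67.8 + (300/750)×82.8 + (100/750)×52.5 = 77.86%
Post-stratifying to population shares instead:
  0.29×86.1 + 0.33×67.8 + 0.11×82.8 + 0.27×52.5 = 70.626%
Difference = 70.626 − 77.86 = -7.234 pp.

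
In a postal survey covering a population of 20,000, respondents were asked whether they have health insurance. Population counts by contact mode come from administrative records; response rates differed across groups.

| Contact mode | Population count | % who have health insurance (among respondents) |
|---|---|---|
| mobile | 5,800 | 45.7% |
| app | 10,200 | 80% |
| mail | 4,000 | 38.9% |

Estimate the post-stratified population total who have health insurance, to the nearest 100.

12,400

Each cell contributes its population count × the respondent rate:
  mobile: 5,800 × 45.7% = 2650.6
  app: 10,200 × 80% = 8160
  mail: 4,000 × 38.9% = 1556
Estimated total = 12366.6 → 12,400.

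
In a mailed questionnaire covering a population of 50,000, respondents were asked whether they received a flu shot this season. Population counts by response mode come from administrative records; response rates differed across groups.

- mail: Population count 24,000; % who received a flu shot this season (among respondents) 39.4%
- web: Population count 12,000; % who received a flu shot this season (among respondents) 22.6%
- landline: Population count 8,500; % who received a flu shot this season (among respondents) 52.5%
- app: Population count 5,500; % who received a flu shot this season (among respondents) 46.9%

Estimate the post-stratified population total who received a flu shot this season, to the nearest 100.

19,200

Each cell contributes its population count × the respondent rate:
  mail: 24,000 × 39.4% = 9456
  web: 12,000 × 22.6% = 2712
  landline: 8,500 × 52.5% = 4462.5
  app: 5,500 × 46.9% = 2579.5
Estimated total = 19,210 → 19,200.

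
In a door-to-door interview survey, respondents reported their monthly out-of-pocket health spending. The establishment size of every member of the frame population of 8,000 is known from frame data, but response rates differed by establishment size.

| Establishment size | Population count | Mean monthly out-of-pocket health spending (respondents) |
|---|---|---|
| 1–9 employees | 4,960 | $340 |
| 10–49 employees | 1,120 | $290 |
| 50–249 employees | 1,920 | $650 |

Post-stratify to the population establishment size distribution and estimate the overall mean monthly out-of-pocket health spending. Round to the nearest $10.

$410

Weight each group's respondent value by its population share:
  1–9 employees: (4,960/8,000) × 340 = 210.8
  10–49 employees: (1,120/8,000) × 290 = 40.6
  50–249 employees: (1,920/8,000) × 650 = 156
Post-stratified estimate = 407.4 → $410.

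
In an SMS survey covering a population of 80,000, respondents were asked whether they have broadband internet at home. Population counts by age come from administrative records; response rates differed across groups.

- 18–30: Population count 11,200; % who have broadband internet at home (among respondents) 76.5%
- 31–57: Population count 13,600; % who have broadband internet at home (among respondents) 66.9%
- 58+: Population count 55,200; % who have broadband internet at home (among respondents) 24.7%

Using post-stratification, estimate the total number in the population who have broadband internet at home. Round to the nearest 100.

31,300

Each cell contributes its population count × the respondent rate:
  18–30: 11,200 × 76.5% = 8568
  31–57: 13,600 × 66.9% = 9098.4
  58+: 55,200 × 24.7% = 13634.4
Estimated total = 31300.8 → 31,300.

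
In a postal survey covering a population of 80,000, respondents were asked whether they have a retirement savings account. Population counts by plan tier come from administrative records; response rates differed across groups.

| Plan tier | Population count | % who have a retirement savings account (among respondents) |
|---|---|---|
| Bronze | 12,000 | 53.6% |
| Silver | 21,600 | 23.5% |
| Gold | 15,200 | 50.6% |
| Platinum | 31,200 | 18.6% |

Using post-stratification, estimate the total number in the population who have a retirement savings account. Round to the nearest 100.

Apply each group's respondent rate to its population count:
  Bronze: 12,000 × 53.6% = 6432
  Silver: 21,600 × 23.5% = 5076
  Gold: 15,200 × 50.6% = 7691.2
  Platinum: 31,200 × 18.6% = 5803.2
Estimated total = 25002.4 → 25,000.

25,000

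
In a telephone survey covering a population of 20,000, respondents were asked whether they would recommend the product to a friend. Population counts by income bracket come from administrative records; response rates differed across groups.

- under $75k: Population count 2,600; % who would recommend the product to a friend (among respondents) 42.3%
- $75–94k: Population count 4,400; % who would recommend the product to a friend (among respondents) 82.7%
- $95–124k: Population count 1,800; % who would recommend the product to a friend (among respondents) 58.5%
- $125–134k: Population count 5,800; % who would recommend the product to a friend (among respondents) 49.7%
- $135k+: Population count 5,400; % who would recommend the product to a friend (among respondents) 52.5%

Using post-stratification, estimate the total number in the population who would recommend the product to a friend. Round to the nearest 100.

Each cell contributes its population count × the respondent rate:
  under $75k: 2,600 × 42.3% = 1099.8
  $75–94k: 4,400 × 82.7% = 3638.8
  $95–124k: 1,800 × 58.5% = 1053
  $125–134k: 5,800 × 49.7% = 2882.6
  $135k+: 5,400 × 52.5% = 2835
Estimated total = 11509.2 → 11,500.

11,500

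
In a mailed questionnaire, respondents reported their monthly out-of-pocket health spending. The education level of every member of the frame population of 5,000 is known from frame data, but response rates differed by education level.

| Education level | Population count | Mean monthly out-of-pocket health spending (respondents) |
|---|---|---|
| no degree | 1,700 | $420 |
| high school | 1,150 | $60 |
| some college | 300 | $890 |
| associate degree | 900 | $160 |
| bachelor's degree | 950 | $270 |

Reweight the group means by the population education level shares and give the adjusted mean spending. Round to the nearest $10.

Post-stratification weights by population share, not respondent share:
  no degree: (1,700/5,000) × 420 = 142.8
  high school: (1,150/5,000) × 60 = 13.8
  some college: (300/5,000) × 890 = 53.4
  associate degree: (900/5,000) × 160 = 28.8
  bachelor's degree: (950/5,000) × 270 = 51.3
Post-stratified estimate = 290.1 → $290.

$290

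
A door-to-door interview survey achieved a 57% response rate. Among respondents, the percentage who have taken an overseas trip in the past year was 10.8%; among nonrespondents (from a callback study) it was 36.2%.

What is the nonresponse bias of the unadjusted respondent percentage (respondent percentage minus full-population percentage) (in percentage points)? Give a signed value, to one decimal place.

Nonresponse fraction = 1 − 0.57 = 0.43.
Bias = (nonresponse fraction) × (respondent percentage − nonrespondent percentage)
     = 0.43 × (10.8 − 36.2) = 0.43 × -25.4 = -10.922.

-10.9 percentage points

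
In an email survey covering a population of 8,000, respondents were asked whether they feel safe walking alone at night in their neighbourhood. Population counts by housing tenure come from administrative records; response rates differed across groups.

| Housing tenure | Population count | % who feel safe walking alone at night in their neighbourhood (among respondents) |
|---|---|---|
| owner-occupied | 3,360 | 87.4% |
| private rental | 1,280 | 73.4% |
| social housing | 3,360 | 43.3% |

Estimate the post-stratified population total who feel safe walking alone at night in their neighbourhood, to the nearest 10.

5,330

Each cell contributes its population count × the respondent rate:
  owner-occupied: 3,360 × 87.4% = 2936.64
  private rental: 1,280 × 73.4% = 939.52
  social housing: 3,360 × 43.3% = 1454.88
Estimated total = 5331.04 → 5,330.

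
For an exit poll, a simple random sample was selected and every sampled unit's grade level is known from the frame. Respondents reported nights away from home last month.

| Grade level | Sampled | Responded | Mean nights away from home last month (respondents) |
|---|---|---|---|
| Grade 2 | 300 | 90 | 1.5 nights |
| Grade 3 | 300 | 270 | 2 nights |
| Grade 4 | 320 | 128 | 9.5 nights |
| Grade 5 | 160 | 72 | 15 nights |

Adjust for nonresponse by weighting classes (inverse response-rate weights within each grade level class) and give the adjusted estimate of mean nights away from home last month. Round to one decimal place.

6.0

Response rates by class: Grade 2 90/300 = 30%, Grade 3 270/300 = 90%, Grade 4 128/320 = 40%, Grade 5 72/160 = 45%.
Inverse-response-rate weighting restores each class to its sampled count, so class totals weight by n_sampled:
  Grade 2: 300 × 1.5 = 450
  Grade 3: 300 × 2 = 600
  Grade 4: 320 × 9.5 = 3040
  Grade 5: 160 × 15 = 2400
Adjusted estimate = 6490 / 1,080 = 6.00926 → 6.0.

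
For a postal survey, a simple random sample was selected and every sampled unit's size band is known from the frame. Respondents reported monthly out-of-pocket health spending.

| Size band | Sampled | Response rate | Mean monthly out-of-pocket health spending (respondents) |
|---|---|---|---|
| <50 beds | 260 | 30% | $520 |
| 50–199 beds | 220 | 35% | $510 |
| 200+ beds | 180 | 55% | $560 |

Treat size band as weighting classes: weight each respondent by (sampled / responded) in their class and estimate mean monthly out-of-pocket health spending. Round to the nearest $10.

With weight = n_sampled/n_responded per class, the weighted class total is n_sampled:
  <50 beds: 260 × 520 = 135,200
  50–199 beds: 220 × 510 = 112,200
  200+ beds: 180 × 560 = 100,800
Adjusted estimate = 348,200 / 660 = 527.576 → $530.

$530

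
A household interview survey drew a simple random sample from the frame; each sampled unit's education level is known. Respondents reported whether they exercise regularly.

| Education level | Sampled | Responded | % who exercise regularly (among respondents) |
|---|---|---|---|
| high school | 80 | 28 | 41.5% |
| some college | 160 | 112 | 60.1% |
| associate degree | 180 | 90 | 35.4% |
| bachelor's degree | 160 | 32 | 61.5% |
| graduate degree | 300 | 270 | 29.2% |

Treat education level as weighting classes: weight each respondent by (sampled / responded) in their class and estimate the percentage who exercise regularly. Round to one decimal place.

Response rates by class: high school 28/80 = 35%, some college 112/160 = 70%, associate degree 90/180 = 50%, bachelor's degree 32/160 = 20%, graduate degree 270/300 = 90%.
Inverse-response-rate weighting restores each class to its sampled count, so class totals weight by n_sampled:
  high school: 80 × 41.5 = 3320
  some college: 160 × 60.1 = 9616
  associate degree: 180 × 35.4 = 6372
  bachelor's degree: 160 × 61.5 = 9840
  graduate degree: 300 × 29.2 = 8760
Adjusted estimate = 37,908 / 880 = 43.0773 → 43.1%.

43.1%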